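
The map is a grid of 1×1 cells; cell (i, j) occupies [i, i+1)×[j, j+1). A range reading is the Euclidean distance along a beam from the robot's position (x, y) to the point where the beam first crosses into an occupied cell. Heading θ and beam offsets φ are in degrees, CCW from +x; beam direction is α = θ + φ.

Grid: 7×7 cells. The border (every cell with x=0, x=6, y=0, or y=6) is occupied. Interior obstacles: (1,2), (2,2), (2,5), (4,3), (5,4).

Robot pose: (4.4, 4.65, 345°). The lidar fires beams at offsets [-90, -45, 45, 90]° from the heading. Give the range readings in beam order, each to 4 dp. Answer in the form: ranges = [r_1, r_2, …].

beam 1: φ=-90°, α=255°
  d=(-0.2588,-0.9659)  start (4,4)  tX=1.5455 tY=0.6729  stride 1/|dx|=3.8637 1/|dy|=1.0353
    cross y-line → (4,3), t=0.6729 (wall)
  → r_1 = 0.6729
beam 2: φ=-45°, α=300°
  d=(0.5000,-0.8660)  start (4,4)  tX=1.2000 tY=0.7506  stride 1/|dx|=2.0000 1/|dy|=1.1547
    cross y-line → (4,3), t=0.7506 (wall)
  → r_2 = 0.7506
beam 3: φ=45°, α=30°
  d=(0.8660,0.5000)  start (4,4)  tX=0.6928 tY=0.7000  stride 1/|dx|=1.1547 1/|dy|=2.0000
    cross x-line → (5,4), t=0.6928 (wall)
  → r_3 = 0.6928
beam 4: φ=90°, α=75°
  d=(0.2588,0.9659)  start (4,4)  tX=2.3182 tY=0.3623  stride 1/|dx|=3.8637 1/|dy|=1.0353
    cross y-line → (4,5), t=0.3623
    cross y-line → (4,6), t=1.3976 (wall)
  → r_4 = 1.3976

ranges = [0.6729, 0.7506, 0.6928, 1.3976]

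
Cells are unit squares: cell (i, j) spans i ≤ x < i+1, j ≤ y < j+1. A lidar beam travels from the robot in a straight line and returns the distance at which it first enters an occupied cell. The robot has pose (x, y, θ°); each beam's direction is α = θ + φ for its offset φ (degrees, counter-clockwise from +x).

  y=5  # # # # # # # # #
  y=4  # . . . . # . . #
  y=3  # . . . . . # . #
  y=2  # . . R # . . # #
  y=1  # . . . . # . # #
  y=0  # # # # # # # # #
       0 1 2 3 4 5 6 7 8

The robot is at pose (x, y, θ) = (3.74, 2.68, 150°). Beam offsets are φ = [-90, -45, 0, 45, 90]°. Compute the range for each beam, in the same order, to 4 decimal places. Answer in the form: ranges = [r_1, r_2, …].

beam 1: φ=-90°, α=60°
  cosα=0.5000 sinα=0.8660 | (3,2) | tMaxX 0.5200 tMaxY 0.3695 | tΔX 2.0000 tΔY 1.1547
    t=0.3695 [y] (3,3)
    t=0.5200 [x] (4,3)
    t=1.5242 [y] (4,4)
    t=2.5200 [x] (5,4) — stop
  → r_1 = 2.5200
beam 2: φ=-45°, α=105°
  cosα=-0.2588 sinα=0.9659 | (3,2) | tMaxX 2.8591 tMaxY 0.3313 | tΔX 3.8637 tΔY 1.0353
    t=0.3313 [y] (3,3)
    t=1.3666 [y] (3,4)
    t=2.4018 [y] (3,5) — stop
  → r_2 = 2.4018
beam 3: φ=0°, α=150°
  cosα=-0.8660 sinα=0.5000 | (3,2) | tMaxX 0.8545 tMaxY 0.6400 | tΔX 1.1547 tΔY 2.0000
    t=0.6400 [y] (3,3)
    t=0.8545 [x] (2,3)
    t=2.0092 [x] (1,3)
    t=2.6400 [y] (1,4)
    t=3.1639 [x] (0,4) — stop
  → r_3 = 3.1639
beam 4: φ=45°, α=195°
  cosα=-0.9659 sinα=-0.2588 | (3,2) | tMaxX 0.7661 tMaxY 2.6273 | tΔX 1.0353 tΔY 3.8637
    t=0.7661 [x] (2,2)
    t=1.8014 [x] (1,2)
    t=2.6273 [y] (1,1)
    t=2.8367 [x] (0,1) — stop
  → r_4 = 2.8367
beam 5: φ=90°, α=240°
  cosα=-0.5000 sinα=-0.8660 | (3,2) | tMaxX 1.4800 tMaxY 0.7852 | tΔX 2.0000 tΔY 1.1547
    t=0.7852 [y] (3,1)
    t=1.4800 [x] (2,1)
    t=1.9399 [y] (2,0) — stop
  → r_5 = 1.9399

ranges = [2.5200, 2.4018, 3.1639, 2.8367, 1.9399]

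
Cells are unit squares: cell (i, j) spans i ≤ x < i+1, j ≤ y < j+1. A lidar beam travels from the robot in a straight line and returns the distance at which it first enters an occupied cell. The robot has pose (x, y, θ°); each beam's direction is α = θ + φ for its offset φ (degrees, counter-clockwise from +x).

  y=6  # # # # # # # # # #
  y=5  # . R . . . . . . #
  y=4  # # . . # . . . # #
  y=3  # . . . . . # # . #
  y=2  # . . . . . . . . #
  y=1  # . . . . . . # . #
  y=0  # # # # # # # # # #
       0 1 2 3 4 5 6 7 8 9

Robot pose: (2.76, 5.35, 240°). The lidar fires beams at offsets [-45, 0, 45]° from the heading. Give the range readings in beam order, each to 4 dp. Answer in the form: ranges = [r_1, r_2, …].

beam 1: φ=-45°, α=195°
  d=(-0.9659,-0.2588)  start (2,5)  tX=0.7868 tY=1.3523  stride 1/|dx|=1.0353 1/|dy|=3.8637
    cross x-line → (1,5), t=0.7868
    cross y-line → (1,4), t=1.3523 (wall)
  → r_1 = 1.3523
beam 2: φ=0°, α=240°
  d=(-0.5000,-0.8660)  start (2,5)  tX=1.5200 tY=0.4041  stride 1/|dx|=2.0000 1/|dy|=1.1547
    cross y-line → (2,4), t=0.4041
    cross x-line → (1,4), t=1.5200 (wall)
  → r_2 = 1.5200
beam 3: φ=45°, α=285°
  d=(0.2588,-0.9659)  start (2,5)  tX=0.9273 tY=0.3623  stride 1/|dx|=3.8637 1/|dy|=1.0353
    cross y-line → (2,4), t=0.3623
    cross x-line → (3,4), t=0.9273
    cross y-line → (3,3), t=1.3976
    cross y-line → (3,2), t=2.4329
    cross y-line → (3,1), t=3.4682
    cross y-line → (3,0), t=4.5035 (wall)
  → r_3 = 4.5035

ranges = [1.3523, 1.5200, 4.5035]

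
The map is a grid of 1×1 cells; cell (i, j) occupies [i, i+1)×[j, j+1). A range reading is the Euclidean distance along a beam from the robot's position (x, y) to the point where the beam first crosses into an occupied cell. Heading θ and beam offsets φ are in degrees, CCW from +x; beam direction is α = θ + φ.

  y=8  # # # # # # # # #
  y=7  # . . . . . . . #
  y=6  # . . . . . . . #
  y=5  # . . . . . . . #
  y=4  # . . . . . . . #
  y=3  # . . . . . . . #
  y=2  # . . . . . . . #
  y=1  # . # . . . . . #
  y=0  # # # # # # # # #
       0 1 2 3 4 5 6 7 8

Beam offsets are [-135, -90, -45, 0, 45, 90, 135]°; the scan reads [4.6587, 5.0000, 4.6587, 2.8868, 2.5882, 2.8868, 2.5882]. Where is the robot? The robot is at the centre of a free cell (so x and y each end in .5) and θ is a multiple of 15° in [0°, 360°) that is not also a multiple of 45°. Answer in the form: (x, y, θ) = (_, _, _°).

Enumerate (i+0.5, j+0.5, θ) over the 48 free cells and 16 admissible headings. For each, cast all 7 beams and compare to the given ranges.
  (5.5, 6.5, 150°): beam 1 = 2.5882 ≠ 4.6587 ✗
  (2.5, 7.5, 165°): beam 1 = 1.0000 ≠ 4.6587 ✗
  (6.5, 1.5, 120°): beam 1 = 1.5529 ≠ 4.6587 ✗
  …
  (5.5, 5.5, 330°): r_1=4.6587, r_2=5.0000, r_3=4.6587, r_4=2.8868, r_5=2.5882, r_6=2.8868, r_7=2.5882 — all match ✓
Unique over the lattice → pose = (5.5, 5.5, 330°).

(x, y, θ) = (5.5, 5.5, 330°)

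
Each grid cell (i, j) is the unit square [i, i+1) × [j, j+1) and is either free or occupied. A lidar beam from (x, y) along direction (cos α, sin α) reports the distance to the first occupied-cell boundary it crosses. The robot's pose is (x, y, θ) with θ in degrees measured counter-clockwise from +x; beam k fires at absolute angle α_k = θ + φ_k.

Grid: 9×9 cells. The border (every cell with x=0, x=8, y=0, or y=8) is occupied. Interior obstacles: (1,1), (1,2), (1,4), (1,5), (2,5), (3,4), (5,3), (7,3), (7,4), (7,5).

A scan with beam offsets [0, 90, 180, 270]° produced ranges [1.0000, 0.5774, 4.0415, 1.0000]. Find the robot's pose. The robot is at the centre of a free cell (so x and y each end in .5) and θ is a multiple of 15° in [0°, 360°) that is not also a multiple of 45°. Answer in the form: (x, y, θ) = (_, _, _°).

(x, y, θ) = (6.5, 4.5, 300°)

Candidates: 39 free-cell centres × 16 headings = 624 poses. Raycast each; keep the one whose scan matches to 4 dp.
  (3.5, 2.5, 75°): beam 1 = 1.5529 ≠ 1.0000 ✗
  (5.5, 5.5, 60°): beam 1 = 2.8868 ≠ 1.0000 ✗
  (3.5, 7.5, 30°): beam 3 = 2.8868 ≠ 4.0415 ✗
  …
  (6.5, 4.5, 300°): r_1=1.0000, r_2=0.5774, r_3=4.0415, r_4=1.0000 — all match ✓
Only this pose fits every beam.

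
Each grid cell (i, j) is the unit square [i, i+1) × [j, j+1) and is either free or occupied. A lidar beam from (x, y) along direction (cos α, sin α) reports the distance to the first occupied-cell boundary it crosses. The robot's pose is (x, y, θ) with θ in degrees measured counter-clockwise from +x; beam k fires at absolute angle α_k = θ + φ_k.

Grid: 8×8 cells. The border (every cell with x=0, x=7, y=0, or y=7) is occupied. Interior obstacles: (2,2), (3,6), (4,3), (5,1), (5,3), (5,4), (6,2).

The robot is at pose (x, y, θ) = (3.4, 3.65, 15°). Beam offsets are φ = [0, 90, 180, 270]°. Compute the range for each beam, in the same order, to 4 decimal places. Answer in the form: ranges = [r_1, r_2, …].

beam 1: φ=0°, α=15°
  dir = (cos 15°, sin 15°) = (0.9659, 0.2588); from cell (3,3)
  next x-line at t=0.6212, next y-line at t=1.3523; Δt_x=1.0353, Δt_y=3.8637
    x: enter (4,3) at t=0.6212 ← occupied
  → r_1 = 0.6212
beam 2: φ=90°, α=105°
  dir = (cos 105°, sin 105°) = (-0.2588, 0.9659); from cell (3,3)
  next x-line at t=1.5455, next y-line at t=0.3623; Δt_x=3.8637, Δt_y=1.0353
    y: enter (3,4) at t=0.3623
    y: enter (3,5) at t=1.3976
    x: enter (2,5) at t=1.5455
    y: enter (2,6) at t=2.4329
    y: enter (2,7) at t=3.4682 ← occupied
  → r_2 = 3.4682
beam 3: φ=180°, α=195°
  dir = (cos 195°, sin 195°) = (-0.9659, -0.2588); from cell (3,3)
  next x-line at t=0.4141, next y-line at t=2.5114; Δt_x=1.0353, Δt_y=3.8637
    x: enter (2,3) at t=0.4141
    x: enter (1,3) at t=1.4494
    x: enter (0,3) at t=2.4847 ← occupied
  → r_3 = 2.4847
beam 4: φ=270°, α=285°
  dir = (cos 285°, sin 285°) = (0.2588, -0.9659); from cell (3,3)
  next x-line at t=2.3182, next y-line at t=0.6729; Δt_x=3.8637, Δt_y=1.0353
    y: enter (3,2) at t=0.6729
    y: enter (3,1) at t=1.7082
    x: enter (4,1) at t=2.3182
    y: enter (4,0) at t=2.7435 ← occupied
  → r_4 = 2.7435

ranges = [0.6212, 3.4682, 2.4847, 2.7435]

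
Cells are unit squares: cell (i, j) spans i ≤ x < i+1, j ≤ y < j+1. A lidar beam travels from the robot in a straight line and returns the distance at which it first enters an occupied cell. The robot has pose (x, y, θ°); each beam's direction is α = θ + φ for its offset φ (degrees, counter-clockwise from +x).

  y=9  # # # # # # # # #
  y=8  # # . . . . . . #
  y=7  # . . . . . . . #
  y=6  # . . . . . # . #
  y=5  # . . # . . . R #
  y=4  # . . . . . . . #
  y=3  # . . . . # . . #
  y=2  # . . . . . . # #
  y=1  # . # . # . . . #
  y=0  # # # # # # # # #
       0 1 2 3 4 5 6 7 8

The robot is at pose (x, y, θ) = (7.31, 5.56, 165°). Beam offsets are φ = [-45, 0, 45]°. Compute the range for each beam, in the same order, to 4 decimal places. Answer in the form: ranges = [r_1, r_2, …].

beam 1: φ=-45°, α=120°
  direction (-0.5000, 0.8660); cell (7,5); t to first gridline: x 0.6200, y 0.5081 (then +2.0000 / +1.1547)
    (7,6) via y @ 0.5081
    (6,6) via x @ 0.6200  # hit
  → r_1 = 0.6200
beam 2: φ=0°, α=165°
  direction (-0.9659, 0.2588); cell (7,5); t to first gridline: x 0.3209, y 1.7000 (then +1.0353 / +3.8637)
    (6,5) via x @ 0.3209
    (5,5) via x @ 1.3562
    (5,6) via y @ 1.7000
    (4,6) via x @ 2.3915
    (3,6) via x @ 3.4268
    (2,6) via x @ 4.4620
    (1,6) via x @ 5.4973
    (1,7) via y @ 5.5637
    (0,7) via x @ 6.5326  # hit
  → r_2 = 6.5326
beam 3: φ=45°, α=210°
  direction (-0.8660, -0.5000); cell (7,5); t to first gridline: x 0.3580, y 1.1200 (then +1.1547 / +2.0000)
    (6,5) via x @ 0.3580
    (6,4) via y @ 1.1200
    (5,4) via x @ 1.5127
    (4,4) via x @ 2.6674
    (4,3) via y @ 3.1200
    (3,3) via x @ 3.8221
    (2,3) via x @ 4.9768
    (2,2) via y @ 5.1200
    (1,2) via x @ 6.1315
    (1,1) via y @ 7.1200
    (0,1) via x @ 7.2862  # hit
  → r_3 = 7.2862

ranges = [0.6200, 6.5326, 7.2862]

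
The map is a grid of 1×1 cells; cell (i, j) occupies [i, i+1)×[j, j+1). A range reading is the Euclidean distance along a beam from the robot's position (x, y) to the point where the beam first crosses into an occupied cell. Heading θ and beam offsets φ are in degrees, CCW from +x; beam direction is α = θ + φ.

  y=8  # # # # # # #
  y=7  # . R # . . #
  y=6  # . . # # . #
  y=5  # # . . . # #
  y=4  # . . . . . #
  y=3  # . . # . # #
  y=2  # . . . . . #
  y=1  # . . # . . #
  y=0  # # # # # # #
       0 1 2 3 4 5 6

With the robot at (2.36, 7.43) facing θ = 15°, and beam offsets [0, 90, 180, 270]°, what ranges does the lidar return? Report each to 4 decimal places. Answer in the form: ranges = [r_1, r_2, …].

beam 1: φ=0°, α=15°
  cosα=0.9659 sinα=0.2588 | (2,7) | tMaxX 0.6626 tMaxY 2.2023 | tΔX 1.0353 tΔY 3.8637
    t=0.6626 [x] (3,7) — stop
  → r_1 = 0.6626
beam 2: φ=90°, α=105°
  cosα=-0.2588 sinα=0.9659 | (2,7) | tMaxX 1.3909 tMaxY 0.5901 | tΔX 3.8637 tΔY 1.0353
    t=0.5901 [y] (2,8) — stop
  → r_2 = 0.5901
beam 3: φ=180°, α=195°
  cosα=-0.9659 sinα=-0.2588 | (2,7) | tMaxX 0.3727 tMaxY 1.6614 | tΔX 1.0353 tΔY 3.8637
    t=0.3727 [x] (1,7)
    t=1.4080 [x] (0,7) — stop
  → r_3 = 1.4080
beam 4: φ=270°, α=285°
  cosα=0.2588 sinα=-0.9659 | (2,7) | tMaxX 2.4728 tMaxY 0.4452 | tΔX 3.8637 tΔY 1.0353
    t=0.4452 [y] (2,6)
    t=1.4804 [y] (2,5)
    t=2.4728 [x] (3,5)
    t=2.5157 [y] (3,4)
    t=3.5510 [y] (3,3) — stop
  → r_4 = 3.5510

ranges = [0.6626, 0.5901, 1.4080, 3.5510]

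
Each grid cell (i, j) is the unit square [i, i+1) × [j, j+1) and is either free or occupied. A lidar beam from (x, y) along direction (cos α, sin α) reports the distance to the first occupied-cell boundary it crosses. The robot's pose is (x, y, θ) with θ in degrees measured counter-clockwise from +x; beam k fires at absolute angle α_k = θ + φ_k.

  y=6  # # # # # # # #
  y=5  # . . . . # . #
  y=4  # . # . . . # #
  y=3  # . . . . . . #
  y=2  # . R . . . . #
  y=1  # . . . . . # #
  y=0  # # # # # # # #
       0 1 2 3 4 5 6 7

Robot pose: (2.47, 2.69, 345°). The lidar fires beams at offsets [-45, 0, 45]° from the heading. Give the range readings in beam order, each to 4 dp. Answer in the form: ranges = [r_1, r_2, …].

beam 1: φ=-45°, α=300°
  cosα=0.5000 sinα=-0.8660 | (2,2) | tMaxX 1.0600 tMaxY 0.7967 | tΔX 2.0000 tΔY 1.1547
    t=0.7967 [y] (2,1)
    t=1.0600 [x] (3,1)
    t=1.9514 [y] (3,0) — stop
  → r_1 = 1.9514
beam 2: φ=0°, α=345°
  cosα=0.9659 sinα=-0.2588 | (2,2) | tMaxX 0.5487 tMaxY 2.6660 | tΔX 1.0353 tΔY 3.8637
    t=0.5487 [x] (3,2)
    t=1.5840 [x] (4,2)
    t=2.6192 [x] (5,2)
    t=2.6660 [y] (5,1)
    t=3.6545 [x] (6,1) — stop
  → r_2 = 3.6545
beam 3: φ=45°, α=30°
  cosα=0.8660 sinα=0.5000 | (2,2) | tMaxX 0.6120 tMaxY 0.6200 | tΔX 1.1547 tΔY 2.0000
    t=0.6120 [x] (3,2)
    t=0.6200 [y] (3,3)
    t=1.7667 [x] (4,3)
    t=2.6200 [y] (4,4)
    t=2.9214 [x] (5,4)
    t=4.0761 [x] (6,4) — stop
  → r_3 = 4.0761

ranges = [1.9514, 3.6545, 4.0761]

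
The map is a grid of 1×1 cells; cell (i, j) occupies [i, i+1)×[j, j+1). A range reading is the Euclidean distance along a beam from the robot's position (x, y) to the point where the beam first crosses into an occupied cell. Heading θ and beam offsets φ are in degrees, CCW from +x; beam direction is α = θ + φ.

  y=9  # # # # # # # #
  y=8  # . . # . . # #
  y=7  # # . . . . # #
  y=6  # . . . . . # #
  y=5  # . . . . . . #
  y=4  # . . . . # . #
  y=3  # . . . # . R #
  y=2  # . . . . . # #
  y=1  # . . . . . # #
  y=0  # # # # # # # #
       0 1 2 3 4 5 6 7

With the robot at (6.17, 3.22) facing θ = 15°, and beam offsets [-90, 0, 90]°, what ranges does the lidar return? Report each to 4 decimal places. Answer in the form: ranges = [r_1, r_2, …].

beam 1: φ=-90°, α=285°
  cosα=0.2588 sinα=-0.9659 | (6,3) | tMaxX 3.2069 tMaxY 0.2278 | tΔX 3.8637 tΔY 1.0353
    t=0.2278 [y] (6,2) — stop
  → r_1 = 0.2278
beam 2: φ=0°, α=15°
  cosα=0.9659 sinα=0.2588 | (6,3) | tMaxX 0.8593 tMaxY 3.0137 | tΔX 1.0353 tΔY 3.8637
    t=0.8593 [x] (7,3) — stop
  → r_2 = 0.8593
beam 3: φ=90°, α=105°
  cosα=-0.2588 sinα=0.9659 | (6,3) | tMaxX 0.6568 tMaxY 0.8075 | tΔX 3.8637 tΔY 1.0353
    t=0.6568 [x] (5,3)
    t=0.8075 [y] (5,4) — stop
  → r_3 = 0.8075

ranges = [0.2278, 0.8593, 0.8075]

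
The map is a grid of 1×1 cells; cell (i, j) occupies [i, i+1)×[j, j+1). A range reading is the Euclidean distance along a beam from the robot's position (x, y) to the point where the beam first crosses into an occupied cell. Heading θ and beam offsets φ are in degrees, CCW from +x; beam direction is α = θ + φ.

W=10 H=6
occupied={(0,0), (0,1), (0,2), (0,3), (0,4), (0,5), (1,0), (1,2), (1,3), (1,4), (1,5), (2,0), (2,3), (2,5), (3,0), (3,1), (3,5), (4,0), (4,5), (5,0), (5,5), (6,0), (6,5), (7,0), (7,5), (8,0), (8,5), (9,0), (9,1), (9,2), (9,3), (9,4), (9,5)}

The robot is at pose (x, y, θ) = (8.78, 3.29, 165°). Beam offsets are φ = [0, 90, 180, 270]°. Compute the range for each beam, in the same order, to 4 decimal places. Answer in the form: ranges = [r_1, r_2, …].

ranges = [6.6069, 2.3708, 0.2278, 0.8500]

beam 1: φ=0°, α=165°
  cosα=-0.9659 sinα=0.2588 | (8,3) | tMaxX 0.8075 tMaxY 2.7432 | tΔX 1.0353 tΔY 3.8637
    t=0.8075 [x] (7,3)
    t=1.8428 [x] (6,3)
    t=2.7432 [y] (6,4)
    t=2.8781 [x] (5,4)
    t=3.9133 [x] (4,4)
    t=4.9486 [x] (3,4)
    t=5.9839 [x] (2,4)
    t=6.6069 [y] (2,5) — stop
  → r_1 = 6.6069
beam 2: φ=90°, α=255°
  cosα=-0.2588 sinα=-0.9659 | (8,3) | tMaxX 3.0137 tMaxY 0.3002 | tΔX 3.8637 tΔY 1.0353
    t=0.3002 [y] (8,2)
    t=1.3355 [y] (8,1)
    t=2.3708 [y] (8,0) — stop
  → r_2 = 2.3708
beam 3: φ=180°, α=345°
  cosα=0.9659 sinα=-0.2588 | (8,3) | tMaxX 0.2278 tMaxY 1.1205 | tΔX 1.0353 tΔY 3.8637
    t=0.2278 [x] (9,3) — stop
  → r_3 = 0.2278
beam 4: φ=270°, α=75°
  cosα=0.2588 sinα=0.9659 | (8,3) | tMaxX 0.8500 tMaxY 0.7350 | tΔX 3.8637 tΔY 1.0353
    t=0.7350 [y] (8,4)
    t=0.8500 [x] (9,4) — stop
  → r_4 = 0.8500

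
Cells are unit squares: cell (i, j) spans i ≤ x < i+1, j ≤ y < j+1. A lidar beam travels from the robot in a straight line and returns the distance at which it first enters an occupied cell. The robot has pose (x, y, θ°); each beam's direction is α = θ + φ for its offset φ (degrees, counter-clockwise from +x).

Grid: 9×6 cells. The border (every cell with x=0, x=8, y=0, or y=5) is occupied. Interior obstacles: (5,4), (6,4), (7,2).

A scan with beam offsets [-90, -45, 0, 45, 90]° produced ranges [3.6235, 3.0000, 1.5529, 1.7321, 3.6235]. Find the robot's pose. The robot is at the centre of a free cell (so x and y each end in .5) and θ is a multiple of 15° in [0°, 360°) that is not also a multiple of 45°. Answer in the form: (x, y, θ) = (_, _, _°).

Enumerate (i+0.5, j+0.5, θ) over the 25 free cells and 16 admissible headings. For each, cast all 5 beams and compare to the given ranges.
  (4.5, 1.5, 30°): beam 1 = 0.5774 ≠ 3.6235 ✗
  (4.5, 1.5, 60°): beam 1 = 1.0000 ≠ 3.6235 ✗
  (2.5, 2.5, 150°): beam 1 = 2.8868 ≠ 3.6235 ✗
  (7.5, 3.5, 15°): beam 1 = 0.5176 ≠ 3.6235 ✗
  …
  (4.5, 2.5, 255°): r_1=3.6235, r_2=3.0000, r_3=1.5529, r_4=1.7321, r_5=3.6235 — all match ✓
Unique over the lattice → pose = (4.5, 2.5, 255°).

(x, y, θ) = (4.5, 2.5, 255°)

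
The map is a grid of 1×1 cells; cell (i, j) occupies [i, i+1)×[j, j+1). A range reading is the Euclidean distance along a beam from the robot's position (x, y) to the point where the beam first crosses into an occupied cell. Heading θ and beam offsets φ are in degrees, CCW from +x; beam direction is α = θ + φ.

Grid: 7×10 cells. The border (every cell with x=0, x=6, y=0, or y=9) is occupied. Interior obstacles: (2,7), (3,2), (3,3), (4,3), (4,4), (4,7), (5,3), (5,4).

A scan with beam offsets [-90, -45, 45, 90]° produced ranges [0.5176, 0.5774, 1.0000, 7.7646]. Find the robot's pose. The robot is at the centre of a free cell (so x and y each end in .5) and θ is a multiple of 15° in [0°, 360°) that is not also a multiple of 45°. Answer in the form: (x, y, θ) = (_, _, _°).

The pose lattice has 32·16 = 512 candidates. Test each by forward raycasting.
  (1.5, 4.5, 60°): beam 1 = 1.7321 ≠ 0.5176 ✗
  (5.5, 7.5, 150°): beam 1 = 1.0000 ≠ 0.5176 ✗
  (5.5, 1.5, 210°): beam 1 = 1.7321 ≠ 0.5176 ✗
  (5.5, 1.5, 330°): beam 1 = 0.5774 ≠ 0.5176 ✗
  …
  (3.5, 8.5, 165°): r_1=0.5176, r_2=0.5774, r_3=1.0000, r_4=7.7646 — all match ✓
Only this pose fits every beam.

(x, y, θ) = (3.5, 8.5, 165°)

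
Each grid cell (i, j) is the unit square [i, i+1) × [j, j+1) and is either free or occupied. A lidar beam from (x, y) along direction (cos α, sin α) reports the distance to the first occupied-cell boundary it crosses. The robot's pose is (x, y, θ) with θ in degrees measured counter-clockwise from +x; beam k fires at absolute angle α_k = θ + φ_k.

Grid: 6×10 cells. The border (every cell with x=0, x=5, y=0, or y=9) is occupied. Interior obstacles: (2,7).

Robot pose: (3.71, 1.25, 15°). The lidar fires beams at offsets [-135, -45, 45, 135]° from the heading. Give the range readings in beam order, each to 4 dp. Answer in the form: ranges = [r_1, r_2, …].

beam 1: φ=-135°, α=240°
  cosα=-0.5000 sinα=-0.8660 | (3,1) | tMaxX 1.4200 tMaxY 0.2887 | tΔX 2.0000 tΔY 1.1547
    t=0.2887 [y] (3,0) — stop
  → r_1 = 0.2887
beam 2: φ=-45°, α=330°
  cosα=0.8660 sinα=-0.5000 | (3,1) | tMaxX 0.3349 tMaxY 0.5000 | tΔX 1.1547 tΔY 2.0000
    t=0.3349 [x] (4,1)
    t=0.5000 [y] (4,0) — stop
  → r_2 = 0.5000
beam 3: φ=45°, α=60°
  cosα=0.5000 sinα=0.8660 | (3,1) | tMaxX 0.5800 tMaxY 0.8660 | tΔX 2.0000 tΔY 1.1547
    t=0.5800 [x] (4,1)
    t=0.8660 [y] (4,2)
    t=2.0207 [y] (4,3)
    t=2.5800 [x] (5,3) — stop
  → r_3 = 2.5800
beam 4: φ=135°, α=150°
  cosα=-0.8660 sinα=0.5000 | (3,1) | tMaxX 0.8198 tMaxY 1.5000 | tΔX 1.1547 tΔY 2.0000
    t=0.8198 [x] (2,1)
    t=1.5000 [y] (2,2)
    t=1.9745 [x] (1,2)
    t=3.1292 [x] (0,2) — stop
  → r_4 = 3.1292

ranges = [0.2887, 0.5000, 2.5800, 3.1292]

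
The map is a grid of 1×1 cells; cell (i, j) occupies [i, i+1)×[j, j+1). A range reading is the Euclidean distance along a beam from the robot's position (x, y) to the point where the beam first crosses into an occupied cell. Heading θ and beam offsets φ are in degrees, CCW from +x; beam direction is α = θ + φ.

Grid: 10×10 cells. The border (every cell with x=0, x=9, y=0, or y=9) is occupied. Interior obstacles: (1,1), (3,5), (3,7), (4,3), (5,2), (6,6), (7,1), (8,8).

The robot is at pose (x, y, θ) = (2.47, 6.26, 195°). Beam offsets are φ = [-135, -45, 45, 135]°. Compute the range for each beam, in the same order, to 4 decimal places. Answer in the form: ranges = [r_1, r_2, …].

ranges = [1.0600, 1.6974, 2.9400, 0.6120]

beam 1: φ=-135°, α=60°
  dir = (cos 60°, sin 60°) = (0.5000, 0.8660); from cell (2,6)
  next x-line at t=1.0600, next y-line at t=0.8545; Δt_x=2.0000, Δt_y=1.1547
    y: enter (2,7) at t=0.8545
    x: enter (3,7) at t=1.0600 ← occupied
  → r_1 = 1.0600
beam 2: φ=-45°, α=150°
  dir = (cos 150°, sin 150°) = (-0.8660, 0.5000); from cell (2,6)
  next x-line at t=0.5427, next y-line at t=1.4800; Δt_x=1.1547, Δt_y=2.0000
    x: enter (1,6) at t=0.5427
    y: enter (1,7) at t=1.4800
    x: enter (0,7) at t=1.6974 ← occupied
  → r_2 = 1.6974
beam 3: φ=45°, α=240°
  dir = (cos 240°, sin 240°) = (-0.5000, -0.8660); from cell (2,6)
  next x-line at t=0.9400, next y-line at t=0.3002; Δt_x=2.0000, Δt_y=1.1547
    y: enter (2,5) at t=0.3002
    x: enter (1,5) at t=0.9400
    y: enter (1,4) at t=1.4549
    y: enter (1,3) at t=2.6096
    x: enter (0,3) at t=2.9400 ← occupied
  → r_3 = 2.9400
beam 4: φ=135°, α=330°
  dir = (cos 330°, sin 330°) = (0.8660, -0.5000); from cell (2,6)
  next x-line at t=0.6120, next y-line at t=0.5200; Δt_x=1.1547, Δt_y=2.0000
    y: enter (2,5) at t=0.5200
    x: enter (3,5) at t=0.6120 ← occupied
  → r_4 = 0.6120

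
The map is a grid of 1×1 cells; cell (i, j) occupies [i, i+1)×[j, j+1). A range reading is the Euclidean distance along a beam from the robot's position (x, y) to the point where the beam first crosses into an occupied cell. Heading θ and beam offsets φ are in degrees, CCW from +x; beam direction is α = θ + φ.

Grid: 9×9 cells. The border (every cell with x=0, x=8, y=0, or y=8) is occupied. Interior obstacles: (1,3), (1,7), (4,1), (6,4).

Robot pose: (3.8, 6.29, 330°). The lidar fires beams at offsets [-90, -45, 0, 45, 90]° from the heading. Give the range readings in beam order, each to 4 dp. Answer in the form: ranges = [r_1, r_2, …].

ranges = [3.6000, 4.4413, 2.5800, 4.3482, 1.9745]

beam 1: φ=-90°, α=240°
  cosα=-0.5000 sinα=-0.8660 | (3,6) | tMaxX 1.6000 tMaxY 0.3349 | tΔX 2.0000 tΔY 1.1547
    t=0.3349 [y] (3,5)
    t=1.4896 [y] (3,4)
    t=1.6000 [x] (2,4)
    t=2.6443 [y] (2,3)
    t=3.6000 [x] (1,3) — stop
  → r_1 = 3.6000
beam 2: φ=-45°, α=285°
  cosα=0.2588 sinα=-0.9659 | (3,6) | tMaxX 0.7727 tMaxY 0.3002 | tΔX 3.8637 tΔY 1.0353
    t=0.3002 [y] (3,5)
    t=0.7727 [x] (4,5)
    t=1.3355 [y] (4,4)
    t=2.3708 [y] (4,3)
    t=3.4061 [y] (4,2)
    t=4.4413 [y] (4,1) — stop
  → r_2 = 4.4413
beam 3: φ=0°, α=330°
  cosα=0.8660 sinα=-0.5000 | (3,6) | tMaxX 0.2309 tMaxY 0.5800 | tΔX 1.1547 tΔY 2.0000
    t=0.2309 [x] (4,6)
    t=0.5800 [y] (4,5)
    t=1.3856 [x] (5,5)
    t=2.5403 [x] (6,5)
    t=2.5800 [y] (6,4) — stop
  → r_3 = 2.5800
beam 4: φ=45°, α=15°
  cosα=0.9659 sinα=0.2588 | (3,6) | tMaxX 0.2071 tMaxY 2.7432 | tΔX 1.0353 tΔY 3.8637
    t=0.2071 [x] (4,6)
    t=1.2423 [x] (5,6)
    t=2.2776 [x] (6,6)
    t=2.7432 [y] (6,7)
    t=3.3129 [x] (7,7)
    t=4.3482 [x] (8,7) — stop
  → r_4 = 4.3482
beam 5: φ=90°, α=60°
  cosα=0.5000 sinα=0.8660 | (3,6) | tMaxX 0.4000 tMaxY 0.8198 | tΔX 2.0000 tΔY 1.1547
    t=0.4000 [x] (4,6)
    t=0.8198 [y] (4,7)
    t=1.9745 [y] (4,8) — stop
  → r_5 = 1.9745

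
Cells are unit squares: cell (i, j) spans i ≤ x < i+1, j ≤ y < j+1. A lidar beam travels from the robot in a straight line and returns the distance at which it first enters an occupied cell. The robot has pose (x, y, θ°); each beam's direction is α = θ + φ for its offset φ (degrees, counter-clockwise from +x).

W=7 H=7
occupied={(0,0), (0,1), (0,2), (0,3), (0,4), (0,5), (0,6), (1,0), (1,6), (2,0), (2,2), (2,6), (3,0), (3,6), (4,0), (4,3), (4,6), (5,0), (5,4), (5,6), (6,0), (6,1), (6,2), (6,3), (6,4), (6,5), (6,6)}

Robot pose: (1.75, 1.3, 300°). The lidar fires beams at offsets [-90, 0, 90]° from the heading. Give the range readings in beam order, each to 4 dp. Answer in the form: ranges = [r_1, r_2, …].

ranges = [0.6000, 0.3464, 1.4000]

beam 1: φ=-90°, α=210°
  direction (-0.8660, -0.5000); cell (1,1); t to first gridline: x 0.8660, y 0.6000 (then +1.1547 / +2.0000)
    (1,0) via y @ 0.6000  # hit
  → r_1 = 0.6000
beam 2: φ=0°, α=300°
  direction (0.5000, -0.8660); cell (1,1); t to first gridline: x 0.5000, y 0.3464 (then +2.0000 / +1.1547)
    (1,0) via y @ 0.3464  # hit
  → r_2 = 0.3464
beam 3: φ=90°, α=30°
  direction (0.8660, 0.5000); cell (1,1); t to first gridline: x 0.2887, y 1.4000 (then +1.1547 / +2.0000)
    (2,1) via x @ 0.2887
    (2,2) via y @ 1.4000  # hit
  → r_3 = 1.4000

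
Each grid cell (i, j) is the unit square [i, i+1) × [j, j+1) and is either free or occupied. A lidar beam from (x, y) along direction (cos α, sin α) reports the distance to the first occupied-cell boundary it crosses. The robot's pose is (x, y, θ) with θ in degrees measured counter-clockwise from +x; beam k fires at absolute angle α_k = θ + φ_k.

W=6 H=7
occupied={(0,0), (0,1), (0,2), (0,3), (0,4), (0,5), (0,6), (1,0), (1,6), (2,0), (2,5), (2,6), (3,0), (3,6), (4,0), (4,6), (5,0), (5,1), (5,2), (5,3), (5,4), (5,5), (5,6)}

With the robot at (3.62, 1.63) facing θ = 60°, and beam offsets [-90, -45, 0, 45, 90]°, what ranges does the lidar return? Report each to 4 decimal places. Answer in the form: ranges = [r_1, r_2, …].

ranges = [1.2600, 1.4287, 2.7600, 3.4889, 3.0253]

beam 1: φ=-90°, α=330°
  cosα=0.8660 sinα=-0.5000 | (3,1) | tMaxX 0.4388 tMaxY 1.2600 | tΔX 1.1547 tΔY 2.0000
    t=0.4388 [x] (4,1)
    t=1.2600 [y] (4,0) — stop
  → r_1 = 1.2600
beam 2: φ=-45°, α=15°
  cosα=0.9659 sinα=0.2588 | (3,1) | tMaxX 0.3934 tMaxY 1.4296 | tΔX 1.0353 tΔY 3.8637
    t=0.3934 [x] (4,1)
    t=1.4287 [x] (5,1) — stop
  → r_2 = 1.4287
beam 3: φ=0°, α=60°
  cosα=0.5000 sinα=0.8660 | (3,1) | tMaxX 0.7600 tMaxY 0.4272 | tΔX 2.0000 tΔY 1.1547
    t=0.4272 [y] (3,2)
    t=0.7600 [x] (4,2)
    t=1.5819 [y] (4,3)
    t=2.7366 [y] (4,4)
    t=2.7600 [x] (5,4) — stop
  → r_3 = 2.7600
beam 4: φ=45°, α=105°
  cosα=-0.2588 sinα=0.9659 | (3,1) | tMaxX 2.3955 tMaxY 0.3831 | tΔX 3.8637 tΔY 1.0353
    t=0.3831 [y] (3,2)
    t=1.4183 [y] (3,3)
    t=2.3955 [x] (2,3)
    t=2.4536 [y] (2,4)
    t=3.4889 [y] (2,5) — stop
  → r_4 = 3.4889
beam 5: φ=90°, α=150°
  cosα=-0.8660 sinα=0.5000 | (3,1) | tMaxX 0.7159 tMaxY 0.7400 | tΔX 1.1547 tΔY 2.0000
    t=0.7159 [x] (2,1)
    t=0.7400 [y] (2,2)
    t=1.8706 [x] (1,2)
    t=2.7400 [y] (1,3)
    t=3.0253 [x] (0,3) — stop
  → r_5 = 3.0253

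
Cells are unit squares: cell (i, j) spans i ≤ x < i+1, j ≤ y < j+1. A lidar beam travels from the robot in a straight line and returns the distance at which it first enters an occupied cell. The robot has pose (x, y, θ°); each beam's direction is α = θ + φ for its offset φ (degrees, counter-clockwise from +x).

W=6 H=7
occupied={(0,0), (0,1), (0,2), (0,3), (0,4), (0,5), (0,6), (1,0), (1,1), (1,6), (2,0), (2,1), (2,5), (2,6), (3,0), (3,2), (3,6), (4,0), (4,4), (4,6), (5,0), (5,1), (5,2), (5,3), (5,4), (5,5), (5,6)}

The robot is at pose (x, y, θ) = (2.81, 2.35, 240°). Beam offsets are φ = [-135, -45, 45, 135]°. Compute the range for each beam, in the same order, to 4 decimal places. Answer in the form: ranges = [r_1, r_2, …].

ranges = [2.7435, 1.3523, 0.3623, 0.1967]

beam 1: φ=-135°, α=105°
  direction (-0.2588, 0.9659); cell (2,2); t to first gridline: x 3.1296, y 0.6729 (then +3.8637 / +1.0353)
    (2,3) via y @ 0.6729
    (2,4) via y @ 1.7082
    (2,5) via y @ 2.7435  # hit
  → r_1 = 2.7435
beam 2: φ=-45°, α=195°
  direction (-0.9659, -0.2588); cell (2,2); t to first gridline: x 0.8386, y 1.3523 (then +1.0353 / +3.8637)
    (1,2) via x @ 0.8386
    (1,1) via y @ 1.3523  # hit
  → r_2 = 1.3523
beam 3: φ=45°, α=285°
  direction (0.2588, -0.9659); cell (2,2); t to first gridline: x 0.7341, y 0.3623 (then +3.8637 / +1.0353)
    (2,1) via y @ 0.3623  # hit
  → r_3 = 0.3623
beam 4: φ=135°, α=15°
  direction (0.9659, 0.2588); cell (2,2); t to first gridline: x 0.1967, y 2.5114 (then +1.0353 / +3.8637)
    (3,2) via x @ 0.1967  # hit
  → r_4 = 0.1967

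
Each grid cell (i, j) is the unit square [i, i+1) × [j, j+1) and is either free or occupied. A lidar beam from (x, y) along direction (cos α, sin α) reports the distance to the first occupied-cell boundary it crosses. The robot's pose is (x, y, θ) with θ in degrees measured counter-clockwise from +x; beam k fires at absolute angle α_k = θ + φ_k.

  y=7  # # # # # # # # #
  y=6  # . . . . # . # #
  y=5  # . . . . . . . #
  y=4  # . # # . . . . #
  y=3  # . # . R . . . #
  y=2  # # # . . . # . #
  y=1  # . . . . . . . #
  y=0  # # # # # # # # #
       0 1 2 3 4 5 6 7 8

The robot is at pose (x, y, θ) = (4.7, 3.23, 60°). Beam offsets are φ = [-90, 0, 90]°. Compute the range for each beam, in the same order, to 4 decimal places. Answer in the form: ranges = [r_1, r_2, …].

ranges = [1.5011, 4.3532, 1.5400]

beam 1: φ=-90°, α=330°
  cosα=0.8660 sinα=-0.5000 | (4,3) | tMaxX 0.3464 tMaxY 0.4600 | tΔX 1.1547 tΔY 2.0000
    t=0.3464 [x] (5,3)
    t=0.4600 [y] (5,2)
    t=1.5011 [x] (6,2) — stop
  → r_1 = 1.5011
beam 2: φ=0°, α=60°
  cosα=0.5000 sinα=0.8660 | (4,3) | tMaxX 0.6000 tMaxY 0.8891 | tΔX 2.0000 tΔY 1.1547
    t=0.6000 [x] (5,3)
    t=0.8891 [y] (5,4)
    t=2.0438 [y] (5,5)
    t=2.6000 [x] (6,5)
    t=3.1985 [y] (6,6)
    t=4.3532 [y] (6,7) — stop
  → r_2 = 4.3532
beam 3: φ=90°, α=150°
  cosα=-0.8660 sinα=0.5000 | (4,3) | tMaxX 0.8083 tMaxY 1.5400 | tΔX 1.1547 tΔY 2.0000
    t=0.8083 [x] (3,3)
    t=1.5400 [y] (3,4) — stop
  → r_3 = 1.5400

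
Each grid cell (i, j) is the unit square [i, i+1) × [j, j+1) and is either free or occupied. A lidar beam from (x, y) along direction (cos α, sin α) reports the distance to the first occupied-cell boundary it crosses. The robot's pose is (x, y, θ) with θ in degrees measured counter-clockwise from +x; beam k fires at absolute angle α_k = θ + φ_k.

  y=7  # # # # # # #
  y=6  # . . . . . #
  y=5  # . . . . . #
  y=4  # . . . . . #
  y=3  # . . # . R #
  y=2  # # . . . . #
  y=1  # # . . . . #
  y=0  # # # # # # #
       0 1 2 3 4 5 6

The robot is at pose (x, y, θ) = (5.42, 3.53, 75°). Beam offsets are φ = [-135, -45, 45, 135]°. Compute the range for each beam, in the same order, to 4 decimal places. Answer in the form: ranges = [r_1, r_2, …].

ranges = [1.1600, 0.6697, 4.0068, 3.9491]

beam 1: φ=-135°, α=300°
  d=(0.5000,-0.8660)  start (5,3)  tX=1.1600 tY=0.6120  stride 1/|dx|=2.0000 1/|dy|=1.1547
    cross y-line → (5,2), t=0.6120
    cross x-line → (6,2), t=1.1600 (wall)
  → r_1 = 1.1600
beam 2: φ=-45°, α=30°
  d=(0.8660,0.5000)  start (5,3)  tX=0.6697 tY=0.9400  stride 1/|dx|=1.1547 1/|dy|=2.0000
    cross x-line → (6,3), t=0.6697 (wall)
  → r_2 = 0.6697
beam 3: φ=45°, α=120°
  d=(-0.5000,0.8660)  start (5,3)  tX=0.8400 tY=0.5427  stride 1/|dx|=2.0000 1/|dy|=1.1547
    cross y-line → (5,4), t=0.5427
    cross x-line → (4,4), t=0.8400
    cross y-line → (4,5), t=1.6974
    cross x-line → (3,5), t=2.8400
    cross y-line → (3,6), t=2.8521
    cross y-line → (3,7), t=4.0068 (wall)
  → r_3 = 4.0068
beam 4: φ=135°, α=210°
  d=(-0.8660,-0.5000)  start (5,3)  tX=0.4850 tY=1.0600  stride 1/|dx|=1.1547 1/|dy|=2.0000
    cross x-line → (4,3), t=0.4850
    cross y-line → (4,2), t=1.0600
    cross x-line → (3,2), t=1.6397
    cross x-line → (2,2), t=2.7944
    cross y-line → (2,1), t=3.0600
    cross x-line → (1,1), t=3.9491 (wall)
  → r_4 = 3.9491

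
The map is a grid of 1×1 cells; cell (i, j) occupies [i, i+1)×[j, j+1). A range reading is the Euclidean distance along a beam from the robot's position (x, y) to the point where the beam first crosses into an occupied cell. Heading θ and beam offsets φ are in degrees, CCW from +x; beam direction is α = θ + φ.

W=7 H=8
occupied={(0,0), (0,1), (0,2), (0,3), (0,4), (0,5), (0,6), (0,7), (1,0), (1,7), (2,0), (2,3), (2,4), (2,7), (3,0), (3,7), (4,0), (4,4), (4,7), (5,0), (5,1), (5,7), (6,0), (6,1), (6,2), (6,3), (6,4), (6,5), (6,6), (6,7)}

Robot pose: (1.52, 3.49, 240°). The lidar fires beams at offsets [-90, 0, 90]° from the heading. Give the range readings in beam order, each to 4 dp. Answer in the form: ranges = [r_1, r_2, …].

beam 1: φ=-90°, α=150°
  d=(-0.8660,0.5000)  start (1,3)  tX=0.6004 tY=1.0200  stride 1/|dx|=1.1547 1/|dy|=2.0000
    cross x-line → (0,3), t=0.6004 (wall)
  → r_1 = 0.6004
beam 2: φ=0°, α=240°
  d=(-0.5000,-0.8660)  start (1,3)  tX=1.0400 tY=0.5658  stride 1/|dx|=2.0000 1/|dy|=1.1547
    cross y-line → (1,2), t=0.5658
    cross x-line → (0,2), t=1.0400 (wall)
  → r_2 = 1.0400
beam 3: φ=90°, α=330°
  d=(0.8660,-0.5000)  start (1,3)  tX=0.5543 tY=0.9800  stride 1/|dx|=1.1547 1/|dy|=2.0000
    cross x-line → (2,3), t=0.5543 (wall)
  → r_3 = 0.5543

ranges = [0.6004, 1.0400, 0.5543]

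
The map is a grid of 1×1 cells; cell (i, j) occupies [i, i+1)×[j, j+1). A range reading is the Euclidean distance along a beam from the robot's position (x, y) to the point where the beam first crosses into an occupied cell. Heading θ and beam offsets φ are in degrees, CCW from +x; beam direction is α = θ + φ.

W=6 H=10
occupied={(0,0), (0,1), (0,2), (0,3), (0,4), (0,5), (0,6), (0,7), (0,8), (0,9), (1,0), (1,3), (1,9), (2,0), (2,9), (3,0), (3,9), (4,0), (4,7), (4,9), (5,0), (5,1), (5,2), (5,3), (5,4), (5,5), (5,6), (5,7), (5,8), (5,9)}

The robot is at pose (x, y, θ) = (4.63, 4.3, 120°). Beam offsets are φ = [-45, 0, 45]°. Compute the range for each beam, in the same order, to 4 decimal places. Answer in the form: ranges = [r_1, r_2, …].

beam 1: φ=-45°, α=75°
  cosα=0.2588 sinα=0.9659 | (4,4) | tMaxX 1.4296 tMaxY 0.7247 | tΔX 3.8637 tΔY 1.0353
    t=0.7247 [y] (4,5)
    t=1.4296 [x] (5,5) — stop
  → r_1 = 1.4296
beam 2: φ=0°, α=120°
  cosα=-0.5000 sinα=0.8660 | (4,4) | tMaxX 1.2600 tMaxY 0.8083 | tΔX 2.0000 tΔY 1.1547
    t=0.8083 [y] (4,5)
    t=1.2600 [x] (3,5)
    t=1.9630 [y] (3,6)
    t=3.1177 [y] (3,7)
    t=3.2600 [x] (2,7)
    t=4.2724 [y] (2,8)
    t=5.2600 [x] (1,8)
    t=5.4271 [y] (1,9) — stop
  → r_2 = 5.4271
beam 3: φ=45°, α=165°
  cosα=-0.9659 sinα=0.2588 | (4,4) | tMaxX 0.6522 tMaxY 2.7046 | tΔX 1.0353 tΔY 3.8637
    t=0.6522 [x] (3,4)
    t=1.6875 [x] (2,4)
    t=2.7046 [y] (2,5)
    t=2.7228 [x] (1,5)
    t=3.7581 [x] (0,5) — stop
  → r_3 = 3.7581

ranges = [1.4296, 5.4271, 3.7581]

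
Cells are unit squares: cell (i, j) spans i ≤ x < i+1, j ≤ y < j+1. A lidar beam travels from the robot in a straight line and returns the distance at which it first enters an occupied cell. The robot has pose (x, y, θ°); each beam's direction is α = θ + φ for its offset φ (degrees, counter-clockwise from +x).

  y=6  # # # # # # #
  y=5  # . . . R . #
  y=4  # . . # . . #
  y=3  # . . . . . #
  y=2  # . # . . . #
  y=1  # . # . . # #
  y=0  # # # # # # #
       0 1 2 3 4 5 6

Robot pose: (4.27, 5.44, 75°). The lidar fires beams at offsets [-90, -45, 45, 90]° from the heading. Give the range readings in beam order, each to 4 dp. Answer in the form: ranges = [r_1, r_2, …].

ranges = [1.7910, 1.1200, 0.6466, 2.1637]

beam 1: φ=-90°, α=345°
  cosα=0.9659 sinα=-0.2588 | (4,5) | tMaxX 0.7558 tMaxY 1.7000 | tΔX 1.0353 tΔY 3.8637
    t=0.7558 [x] (5,5)
    t=1.7000 [y] (5,4)
    t=1.7910 [x] (6,4) — stop
  → r_1 = 1.7910
beam 2: φ=-45°, α=30°
  cosα=0.8660 sinα=0.5000 | (4,5) | tMaxX 0.8429 tMaxY 1.1200 | tΔX 1.1547 tΔY 2.0000
    t=0.8429 [x] (5,5)
    t=1.1200 [y] (5,6) — stop
  → r_2 = 1.1200
beam 3: φ=45°, α=120°
  cosα=-0.5000 sinα=0.8660 | (4,5) | tMaxX 0.5400 tMaxY 0.6466 | tΔX 2.0000 tΔY 1.1547
    t=0.5400 [x] (3,5)
    t=0.6466 [y] (3,6) — stop
  → r_3 = 0.6466
beam 4: φ=90°, α=165°
  cosα=-0.9659 sinα=0.2588 | (4,5) | tMaxX 0.2795 tMaxY 2.1637 | tΔX 1.0353 tΔY 3.8637
    t=0.2795 [x] (3,5)
    t=1.3148 [x] (2,5)
    t=2.1637 [y] (2,6) — stop
  → r_4 = 2.1637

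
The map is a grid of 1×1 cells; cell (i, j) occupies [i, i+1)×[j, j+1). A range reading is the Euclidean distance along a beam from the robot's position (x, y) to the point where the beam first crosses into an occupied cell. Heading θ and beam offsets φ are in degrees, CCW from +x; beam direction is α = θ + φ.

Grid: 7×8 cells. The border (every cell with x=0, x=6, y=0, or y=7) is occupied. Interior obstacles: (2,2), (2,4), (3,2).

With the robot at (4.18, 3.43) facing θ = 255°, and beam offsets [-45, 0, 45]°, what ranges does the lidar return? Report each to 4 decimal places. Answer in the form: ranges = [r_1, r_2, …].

ranges = [0.8600, 0.6955, 2.8059]

beam 1: φ=-45°, α=210°
  d=(-0.8660,-0.5000)  start (4,3)  tX=0.2078 tY=0.8600  stride 1/|dx|=1.1547 1/|dy|=2.0000
    cross x-line → (3,3), t=0.2078
    cross y-line → (3,2), t=0.8600 (wall)
  → r_1 = 0.8600
beam 2: φ=0°, α=255°
  d=(-0.2588,-0.9659)  start (4,3)  tX=0.6955 tY=0.4452  stride 1/|dx|=3.8637 1/|dy|=1.0353
    cross y-line → (4,2), t=0.4452
    cross x-line → (3,2), t=0.6955 (wall)
  → r_2 = 0.6955
beam 3: φ=45°, α=300°
  d=(0.5000,-0.8660)  start (4,3)  tX=1.6400 tY=0.4965  stride 1/|dx|=2.0000 1/|dy|=1.1547
    cross y-line → (4,2), t=0.4965
    cross x-line → (5,2), t=1.6400
    cross y-line → (5,1), t=1.6512
    cross y-line → (5,0), t=2.8059 (wall)
  → r_3 = 2.8059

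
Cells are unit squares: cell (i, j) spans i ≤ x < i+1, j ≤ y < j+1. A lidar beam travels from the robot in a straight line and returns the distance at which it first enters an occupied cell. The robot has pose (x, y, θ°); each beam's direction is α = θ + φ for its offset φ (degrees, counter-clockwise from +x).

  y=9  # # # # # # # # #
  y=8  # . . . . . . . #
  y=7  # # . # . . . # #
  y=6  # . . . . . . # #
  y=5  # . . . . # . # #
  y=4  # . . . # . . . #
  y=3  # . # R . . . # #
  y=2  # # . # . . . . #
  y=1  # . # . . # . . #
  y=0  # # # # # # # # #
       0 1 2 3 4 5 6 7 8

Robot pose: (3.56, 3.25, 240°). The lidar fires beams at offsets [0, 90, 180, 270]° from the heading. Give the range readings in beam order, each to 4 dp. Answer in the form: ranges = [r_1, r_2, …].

beam 1: φ=0°, α=240°
  direction (-0.5000, -0.8660); cell (3,3); t to first gridline: x 1.1200, y 0.2887 (then +2.0000 / +1.1547)
    (3,2) via y @ 0.2887  # hit
  → r_1 = 0.2887
beam 2: φ=90°, α=330°
  direction (0.8660, -0.5000); cell (3,3); t to first gridline: x 0.5081, y 0.5000 (then +1.1547 / +2.0000)
    (3,2) via y @ 0.5000  # hit
  → r_2 = 0.5000
beam 3: φ=180°, α=60°
  direction (0.5000, 0.8660); cell (3,3); t to first gridline: x 0.8800, y 0.8660 (then +2.0000 / +1.1547)
    (3,4) via y @ 0.8660
    (4,4) via x @ 0.8800  # hit
  → r_3 = 0.8800
beam 4: φ=270°, α=150°
  direction (-0.8660, 0.5000); cell (3,3); t to first gridline: x 0.6466, y 1.5000 (then +1.1547 / +2.0000)
    (2,3) via x @ 0.6466  # hit
  → r_4 = 0.6466

ranges = [0.2887, 0.5000, 0.8800, 0.6466]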